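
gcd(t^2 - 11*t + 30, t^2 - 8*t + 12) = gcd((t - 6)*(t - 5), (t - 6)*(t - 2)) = t - 6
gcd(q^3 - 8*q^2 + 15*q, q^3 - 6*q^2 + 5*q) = q^2 - 5*q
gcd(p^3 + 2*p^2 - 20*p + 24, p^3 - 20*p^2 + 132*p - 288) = 1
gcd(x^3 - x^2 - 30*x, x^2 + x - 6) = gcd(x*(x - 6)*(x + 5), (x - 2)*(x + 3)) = 1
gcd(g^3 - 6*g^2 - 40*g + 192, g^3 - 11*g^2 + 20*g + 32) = g^2 - 12*g + 32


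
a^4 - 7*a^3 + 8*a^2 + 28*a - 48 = (a - 4)*(a - 3)*(a - 2)*(a + 2)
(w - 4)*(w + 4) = w^2 - 16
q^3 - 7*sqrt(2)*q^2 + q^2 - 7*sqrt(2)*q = q*(q + 1)*(q - 7*sqrt(2))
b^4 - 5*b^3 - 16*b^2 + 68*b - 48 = (b - 6)*(b - 2)*(b - 1)*(b + 4)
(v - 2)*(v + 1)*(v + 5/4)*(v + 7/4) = v^4 + 2*v^3 - 45*v^2/16 - 131*v/16 - 35/8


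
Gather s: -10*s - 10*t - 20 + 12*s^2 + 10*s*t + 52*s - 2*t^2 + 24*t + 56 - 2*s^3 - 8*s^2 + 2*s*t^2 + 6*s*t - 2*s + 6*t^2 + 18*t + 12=-2*s^3 + 4*s^2 + s*(2*t^2 + 16*t + 40) + 4*t^2 + 32*t + 48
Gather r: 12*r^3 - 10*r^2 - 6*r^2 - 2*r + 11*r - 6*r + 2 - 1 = 12*r^3 - 16*r^2 + 3*r + 1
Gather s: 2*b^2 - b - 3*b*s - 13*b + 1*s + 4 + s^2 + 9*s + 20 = 2*b^2 - 14*b + s^2 + s*(10 - 3*b) + 24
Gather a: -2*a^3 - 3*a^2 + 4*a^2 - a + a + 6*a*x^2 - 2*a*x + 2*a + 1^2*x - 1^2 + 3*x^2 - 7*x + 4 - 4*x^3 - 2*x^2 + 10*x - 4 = -2*a^3 + a^2 + a*(6*x^2 - 2*x + 2) - 4*x^3 + x^2 + 4*x - 1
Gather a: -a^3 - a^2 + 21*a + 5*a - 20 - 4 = -a^3 - a^2 + 26*a - 24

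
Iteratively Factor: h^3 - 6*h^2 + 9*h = (h - 3)*(h^2 - 3*h) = h*(h - 3)*(h - 3)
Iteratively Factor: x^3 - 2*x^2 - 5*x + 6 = (x + 2)*(x^2 - 4*x + 3) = (x - 1)*(x + 2)*(x - 3)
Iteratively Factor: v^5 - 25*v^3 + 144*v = (v + 3)*(v^4 - 3*v^3 - 16*v^2 + 48*v) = (v - 4)*(v + 3)*(v^3 + v^2 - 12*v) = v*(v - 4)*(v + 3)*(v^2 + v - 12) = v*(v - 4)*(v - 3)*(v + 3)*(v + 4)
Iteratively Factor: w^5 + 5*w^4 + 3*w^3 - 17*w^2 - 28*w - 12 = (w + 3)*(w^4 + 2*w^3 - 3*w^2 - 8*w - 4) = (w + 1)*(w + 3)*(w^3 + w^2 - 4*w - 4) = (w - 2)*(w + 1)*(w + 3)*(w^2 + 3*w + 2) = (w - 2)*(w + 1)^2*(w + 3)*(w + 2)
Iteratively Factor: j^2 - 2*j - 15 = (j - 5)*(j + 3)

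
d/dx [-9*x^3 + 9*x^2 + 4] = 9*x*(2 - 3*x)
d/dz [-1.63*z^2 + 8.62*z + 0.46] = 8.62 - 3.26*z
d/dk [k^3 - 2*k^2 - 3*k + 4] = 3*k^2 - 4*k - 3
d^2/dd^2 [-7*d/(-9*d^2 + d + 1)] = 14*(-d*(18*d - 1)^2 + (1 - 27*d)*(-9*d^2 + d + 1))/(-9*d^2 + d + 1)^3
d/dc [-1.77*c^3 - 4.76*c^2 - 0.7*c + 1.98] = -5.31*c^2 - 9.52*c - 0.7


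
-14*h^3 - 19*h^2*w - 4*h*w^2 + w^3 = (-7*h + w)*(h + w)*(2*h + w)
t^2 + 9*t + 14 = (t + 2)*(t + 7)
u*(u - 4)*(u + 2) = u^3 - 2*u^2 - 8*u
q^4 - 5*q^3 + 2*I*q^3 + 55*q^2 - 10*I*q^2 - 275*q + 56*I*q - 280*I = (q - 5)*(q - 7*I)*(q + I)*(q + 8*I)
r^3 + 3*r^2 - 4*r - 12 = (r - 2)*(r + 2)*(r + 3)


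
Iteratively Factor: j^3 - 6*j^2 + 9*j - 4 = (j - 4)*(j^2 - 2*j + 1) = (j - 4)*(j - 1)*(j - 1)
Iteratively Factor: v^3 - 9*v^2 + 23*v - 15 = (v - 5)*(v^2 - 4*v + 3) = (v - 5)*(v - 3)*(v - 1)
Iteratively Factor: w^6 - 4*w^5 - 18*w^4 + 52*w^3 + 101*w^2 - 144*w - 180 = (w + 2)*(w^5 - 6*w^4 - 6*w^3 + 64*w^2 - 27*w - 90) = (w - 5)*(w + 2)*(w^4 - w^3 - 11*w^2 + 9*w + 18) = (w - 5)*(w + 2)*(w + 3)*(w^3 - 4*w^2 + w + 6) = (w - 5)*(w - 3)*(w + 2)*(w + 3)*(w^2 - w - 2) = (w - 5)*(w - 3)*(w - 2)*(w + 2)*(w + 3)*(w + 1)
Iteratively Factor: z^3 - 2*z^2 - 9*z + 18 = (z + 3)*(z^2 - 5*z + 6) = (z - 3)*(z + 3)*(z - 2)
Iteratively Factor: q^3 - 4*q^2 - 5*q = (q - 5)*(q^2 + q) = (q - 5)*(q + 1)*(q)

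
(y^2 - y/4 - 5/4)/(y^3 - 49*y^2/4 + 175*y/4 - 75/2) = (y + 1)/(y^2 - 11*y + 30)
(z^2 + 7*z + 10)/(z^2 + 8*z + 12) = (z + 5)/(z + 6)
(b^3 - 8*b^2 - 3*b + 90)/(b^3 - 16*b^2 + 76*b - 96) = (b^2 - 2*b - 15)/(b^2 - 10*b + 16)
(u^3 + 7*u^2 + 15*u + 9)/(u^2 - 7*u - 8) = (u^2 + 6*u + 9)/(u - 8)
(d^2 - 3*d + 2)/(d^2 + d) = (d^2 - 3*d + 2)/(d*(d + 1))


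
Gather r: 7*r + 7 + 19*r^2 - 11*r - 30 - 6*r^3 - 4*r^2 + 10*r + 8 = -6*r^3 + 15*r^2 + 6*r - 15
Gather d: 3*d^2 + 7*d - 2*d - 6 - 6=3*d^2 + 5*d - 12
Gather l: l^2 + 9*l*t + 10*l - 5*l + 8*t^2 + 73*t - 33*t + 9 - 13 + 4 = l^2 + l*(9*t + 5) + 8*t^2 + 40*t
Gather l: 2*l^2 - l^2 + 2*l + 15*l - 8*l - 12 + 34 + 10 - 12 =l^2 + 9*l + 20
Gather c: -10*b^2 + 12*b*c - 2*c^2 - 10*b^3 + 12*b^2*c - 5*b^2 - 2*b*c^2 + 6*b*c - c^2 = -10*b^3 - 15*b^2 + c^2*(-2*b - 3) + c*(12*b^2 + 18*b)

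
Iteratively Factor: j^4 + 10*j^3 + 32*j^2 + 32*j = (j + 4)*(j^3 + 6*j^2 + 8*j) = (j + 2)*(j + 4)*(j^2 + 4*j) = j*(j + 2)*(j + 4)*(j + 4)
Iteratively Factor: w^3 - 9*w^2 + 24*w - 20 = (w - 2)*(w^2 - 7*w + 10) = (w - 5)*(w - 2)*(w - 2)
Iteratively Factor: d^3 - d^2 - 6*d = (d - 3)*(d^2 + 2*d) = d*(d - 3)*(d + 2)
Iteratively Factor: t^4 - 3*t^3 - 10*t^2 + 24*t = (t + 3)*(t^3 - 6*t^2 + 8*t) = t*(t + 3)*(t^2 - 6*t + 8) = t*(t - 2)*(t + 3)*(t - 4)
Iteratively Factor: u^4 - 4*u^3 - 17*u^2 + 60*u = (u - 3)*(u^3 - u^2 - 20*u) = (u - 3)*(u + 4)*(u^2 - 5*u) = (u - 5)*(u - 3)*(u + 4)*(u)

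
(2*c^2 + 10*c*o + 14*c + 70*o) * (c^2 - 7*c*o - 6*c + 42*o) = 2*c^4 - 4*c^3*o + 2*c^3 - 70*c^2*o^2 - 4*c^2*o - 84*c^2 - 70*c*o^2 + 168*c*o + 2940*o^2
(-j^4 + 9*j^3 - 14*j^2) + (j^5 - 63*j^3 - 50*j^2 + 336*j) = j^5 - j^4 - 54*j^3 - 64*j^2 + 336*j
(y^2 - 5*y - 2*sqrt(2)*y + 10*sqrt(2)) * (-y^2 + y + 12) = -y^4 + 2*sqrt(2)*y^3 + 6*y^3 - 12*sqrt(2)*y^2 + 7*y^2 - 60*y - 14*sqrt(2)*y + 120*sqrt(2)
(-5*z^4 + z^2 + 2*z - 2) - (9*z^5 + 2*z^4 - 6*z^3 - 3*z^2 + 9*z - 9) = -9*z^5 - 7*z^4 + 6*z^3 + 4*z^2 - 7*z + 7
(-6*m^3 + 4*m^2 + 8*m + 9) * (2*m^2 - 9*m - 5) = -12*m^5 + 62*m^4 + 10*m^3 - 74*m^2 - 121*m - 45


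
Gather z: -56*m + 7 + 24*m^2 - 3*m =24*m^2 - 59*m + 7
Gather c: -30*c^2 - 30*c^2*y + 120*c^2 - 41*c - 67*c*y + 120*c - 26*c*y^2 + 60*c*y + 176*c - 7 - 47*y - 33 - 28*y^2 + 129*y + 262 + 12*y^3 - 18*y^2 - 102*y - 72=c^2*(90 - 30*y) + c*(-26*y^2 - 7*y + 255) + 12*y^3 - 46*y^2 - 20*y + 150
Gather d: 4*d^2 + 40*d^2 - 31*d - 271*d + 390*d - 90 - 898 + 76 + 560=44*d^2 + 88*d - 352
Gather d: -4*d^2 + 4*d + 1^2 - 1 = -4*d^2 + 4*d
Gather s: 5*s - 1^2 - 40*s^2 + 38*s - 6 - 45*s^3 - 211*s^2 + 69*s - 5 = -45*s^3 - 251*s^2 + 112*s - 12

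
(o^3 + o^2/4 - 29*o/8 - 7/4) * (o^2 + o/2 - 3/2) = o^5 + 3*o^4/4 - 5*o^3 - 63*o^2/16 + 73*o/16 + 21/8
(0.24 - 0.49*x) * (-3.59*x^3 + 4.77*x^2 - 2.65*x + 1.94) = 1.7591*x^4 - 3.1989*x^3 + 2.4433*x^2 - 1.5866*x + 0.4656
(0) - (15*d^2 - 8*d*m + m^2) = -15*d^2 + 8*d*m - m^2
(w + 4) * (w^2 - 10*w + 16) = w^3 - 6*w^2 - 24*w + 64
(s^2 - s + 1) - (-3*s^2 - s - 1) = 4*s^2 + 2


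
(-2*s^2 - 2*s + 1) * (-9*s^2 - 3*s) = 18*s^4 + 24*s^3 - 3*s^2 - 3*s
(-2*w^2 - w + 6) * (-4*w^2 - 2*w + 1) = 8*w^4 + 8*w^3 - 24*w^2 - 13*w + 6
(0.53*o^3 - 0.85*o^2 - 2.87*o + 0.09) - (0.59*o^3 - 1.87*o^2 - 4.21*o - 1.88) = -0.0599999999999999*o^3 + 1.02*o^2 + 1.34*o + 1.97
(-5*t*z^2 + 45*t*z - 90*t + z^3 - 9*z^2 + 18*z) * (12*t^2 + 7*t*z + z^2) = -60*t^3*z^2 + 540*t^3*z - 1080*t^3 - 23*t^2*z^3 + 207*t^2*z^2 - 414*t^2*z + 2*t*z^4 - 18*t*z^3 + 36*t*z^2 + z^5 - 9*z^4 + 18*z^3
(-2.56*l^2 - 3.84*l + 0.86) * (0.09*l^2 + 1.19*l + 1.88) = -0.2304*l^4 - 3.392*l^3 - 9.305*l^2 - 6.1958*l + 1.6168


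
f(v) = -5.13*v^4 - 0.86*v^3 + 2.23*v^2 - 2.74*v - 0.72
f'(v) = -20.52*v^3 - 2.58*v^2 + 4.46*v - 2.74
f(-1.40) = -9.86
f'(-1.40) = 42.27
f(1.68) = -43.97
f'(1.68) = -99.83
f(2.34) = -159.75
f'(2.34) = -269.35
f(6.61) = -9962.94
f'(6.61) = -6012.26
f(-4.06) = -1289.15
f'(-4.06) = 1309.89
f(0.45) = -1.79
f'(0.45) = -3.13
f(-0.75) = 1.33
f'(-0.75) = 1.12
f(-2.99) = -359.62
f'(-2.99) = 509.38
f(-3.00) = -364.74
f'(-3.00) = 514.70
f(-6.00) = -6366.72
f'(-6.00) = 4309.94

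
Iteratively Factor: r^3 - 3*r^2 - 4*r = (r + 1)*(r^2 - 4*r) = r*(r + 1)*(r - 4)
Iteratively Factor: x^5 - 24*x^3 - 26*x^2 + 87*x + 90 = (x + 3)*(x^4 - 3*x^3 - 15*x^2 + 19*x + 30) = (x - 2)*(x + 3)*(x^3 - x^2 - 17*x - 15) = (x - 2)*(x + 1)*(x + 3)*(x^2 - 2*x - 15) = (x - 5)*(x - 2)*(x + 1)*(x + 3)*(x + 3)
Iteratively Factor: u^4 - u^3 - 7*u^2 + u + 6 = (u + 2)*(u^3 - 3*u^2 - u + 3) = (u - 1)*(u + 2)*(u^2 - 2*u - 3) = (u - 1)*(u + 1)*(u + 2)*(u - 3)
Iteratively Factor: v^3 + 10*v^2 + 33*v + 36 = (v + 4)*(v^2 + 6*v + 9) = (v + 3)*(v + 4)*(v + 3)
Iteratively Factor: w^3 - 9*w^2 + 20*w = (w - 5)*(w^2 - 4*w) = w*(w - 5)*(w - 4)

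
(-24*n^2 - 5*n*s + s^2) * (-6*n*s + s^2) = 144*n^3*s + 6*n^2*s^2 - 11*n*s^3 + s^4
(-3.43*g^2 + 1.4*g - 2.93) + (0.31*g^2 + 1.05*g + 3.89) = -3.12*g^2 + 2.45*g + 0.96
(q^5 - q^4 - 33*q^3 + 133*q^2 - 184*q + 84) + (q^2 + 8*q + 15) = q^5 - q^4 - 33*q^3 + 134*q^2 - 176*q + 99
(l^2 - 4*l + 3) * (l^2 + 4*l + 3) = l^4 - 10*l^2 + 9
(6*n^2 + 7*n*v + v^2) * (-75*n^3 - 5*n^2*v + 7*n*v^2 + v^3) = -450*n^5 - 555*n^4*v - 68*n^3*v^2 + 50*n^2*v^3 + 14*n*v^4 + v^5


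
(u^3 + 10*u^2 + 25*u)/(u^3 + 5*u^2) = (u + 5)/u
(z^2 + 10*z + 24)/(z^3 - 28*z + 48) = (z + 4)/(z^2 - 6*z + 8)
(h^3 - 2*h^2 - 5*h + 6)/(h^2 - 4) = (h^2 - 4*h + 3)/(h - 2)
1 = 1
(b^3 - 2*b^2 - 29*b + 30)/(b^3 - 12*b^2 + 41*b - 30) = (b + 5)/(b - 5)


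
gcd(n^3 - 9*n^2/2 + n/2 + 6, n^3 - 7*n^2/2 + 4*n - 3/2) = n - 3/2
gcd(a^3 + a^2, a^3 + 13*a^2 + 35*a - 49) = 1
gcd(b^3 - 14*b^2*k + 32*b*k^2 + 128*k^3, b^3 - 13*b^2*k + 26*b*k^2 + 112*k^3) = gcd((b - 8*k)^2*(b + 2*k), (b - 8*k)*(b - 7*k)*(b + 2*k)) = b^2 - 6*b*k - 16*k^2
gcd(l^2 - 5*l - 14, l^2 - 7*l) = l - 7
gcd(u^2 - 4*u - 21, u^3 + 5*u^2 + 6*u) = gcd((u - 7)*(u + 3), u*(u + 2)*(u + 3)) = u + 3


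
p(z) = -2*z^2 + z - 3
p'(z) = 1 - 4*z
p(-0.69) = -4.64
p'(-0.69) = 3.76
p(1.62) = -6.63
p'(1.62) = -5.48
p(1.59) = -6.47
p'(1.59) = -5.36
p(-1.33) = -7.87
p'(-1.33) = 6.32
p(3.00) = -18.00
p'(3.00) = -11.00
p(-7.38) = -119.31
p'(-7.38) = 30.52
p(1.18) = -4.60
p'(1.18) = -3.72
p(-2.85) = -22.10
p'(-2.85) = 12.40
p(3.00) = -18.00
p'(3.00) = -11.00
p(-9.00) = -174.00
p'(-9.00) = 37.00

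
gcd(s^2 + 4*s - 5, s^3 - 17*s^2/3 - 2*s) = 1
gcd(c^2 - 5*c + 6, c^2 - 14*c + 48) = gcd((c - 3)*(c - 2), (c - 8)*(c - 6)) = 1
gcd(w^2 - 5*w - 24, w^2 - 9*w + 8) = w - 8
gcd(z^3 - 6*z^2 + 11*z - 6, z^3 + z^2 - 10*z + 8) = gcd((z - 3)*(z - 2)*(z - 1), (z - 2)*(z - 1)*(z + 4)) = z^2 - 3*z + 2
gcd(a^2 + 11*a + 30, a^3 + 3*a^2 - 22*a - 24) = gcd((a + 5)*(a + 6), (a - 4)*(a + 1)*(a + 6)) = a + 6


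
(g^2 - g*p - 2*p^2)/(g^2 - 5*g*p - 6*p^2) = (-g + 2*p)/(-g + 6*p)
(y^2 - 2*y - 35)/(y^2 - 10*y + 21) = (y + 5)/(y - 3)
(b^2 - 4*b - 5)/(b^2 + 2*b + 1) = (b - 5)/(b + 1)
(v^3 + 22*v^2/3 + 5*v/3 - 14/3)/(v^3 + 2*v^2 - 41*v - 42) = (v - 2/3)/(v - 6)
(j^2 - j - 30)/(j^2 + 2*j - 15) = (j - 6)/(j - 3)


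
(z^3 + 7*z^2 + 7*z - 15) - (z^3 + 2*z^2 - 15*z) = 5*z^2 + 22*z - 15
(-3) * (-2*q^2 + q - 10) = 6*q^2 - 3*q + 30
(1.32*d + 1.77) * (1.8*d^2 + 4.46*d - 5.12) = 2.376*d^3 + 9.0732*d^2 + 1.1358*d - 9.0624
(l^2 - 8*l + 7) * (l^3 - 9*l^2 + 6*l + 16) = l^5 - 17*l^4 + 85*l^3 - 95*l^2 - 86*l + 112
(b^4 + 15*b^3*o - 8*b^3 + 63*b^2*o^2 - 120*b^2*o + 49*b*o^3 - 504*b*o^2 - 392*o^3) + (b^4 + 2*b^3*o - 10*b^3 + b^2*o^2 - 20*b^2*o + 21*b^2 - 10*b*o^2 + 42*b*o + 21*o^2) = 2*b^4 + 17*b^3*o - 18*b^3 + 64*b^2*o^2 - 140*b^2*o + 21*b^2 + 49*b*o^3 - 514*b*o^2 + 42*b*o - 392*o^3 + 21*o^2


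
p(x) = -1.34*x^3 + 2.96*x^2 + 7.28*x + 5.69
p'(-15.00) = -986.02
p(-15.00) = 5084.99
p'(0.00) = 7.28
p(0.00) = 5.69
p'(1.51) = 7.05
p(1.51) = 18.82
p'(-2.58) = -34.75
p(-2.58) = 29.62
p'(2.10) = 1.98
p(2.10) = 21.62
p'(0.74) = 9.46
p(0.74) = 12.16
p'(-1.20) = -5.61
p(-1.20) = 3.53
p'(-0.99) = -2.52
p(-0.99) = 2.68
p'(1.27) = 8.31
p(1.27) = 16.96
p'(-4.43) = -97.84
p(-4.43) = 148.03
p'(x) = -4.02*x^2 + 5.92*x + 7.28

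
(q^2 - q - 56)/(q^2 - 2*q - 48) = (q + 7)/(q + 6)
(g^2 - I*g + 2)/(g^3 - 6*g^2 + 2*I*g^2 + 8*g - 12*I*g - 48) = (g + I)/(g^2 + g*(-6 + 4*I) - 24*I)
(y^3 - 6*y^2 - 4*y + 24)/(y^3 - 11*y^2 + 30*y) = (y^2 - 4)/(y*(y - 5))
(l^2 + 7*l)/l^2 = (l + 7)/l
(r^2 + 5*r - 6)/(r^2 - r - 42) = (r - 1)/(r - 7)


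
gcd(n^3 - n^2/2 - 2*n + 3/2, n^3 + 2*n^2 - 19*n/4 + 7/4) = n - 1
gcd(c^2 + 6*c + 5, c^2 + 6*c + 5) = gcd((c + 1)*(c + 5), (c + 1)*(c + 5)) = c^2 + 6*c + 5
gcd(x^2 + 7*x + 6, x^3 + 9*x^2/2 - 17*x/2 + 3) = x + 6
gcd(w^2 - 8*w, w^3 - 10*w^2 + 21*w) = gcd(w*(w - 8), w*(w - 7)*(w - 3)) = w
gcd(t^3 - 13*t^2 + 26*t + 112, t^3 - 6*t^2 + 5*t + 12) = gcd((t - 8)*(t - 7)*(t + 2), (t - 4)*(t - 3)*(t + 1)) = 1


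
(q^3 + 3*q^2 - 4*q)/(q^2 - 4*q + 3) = q*(q + 4)/(q - 3)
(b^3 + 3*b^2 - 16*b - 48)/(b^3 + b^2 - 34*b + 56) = (b^2 + 7*b + 12)/(b^2 + 5*b - 14)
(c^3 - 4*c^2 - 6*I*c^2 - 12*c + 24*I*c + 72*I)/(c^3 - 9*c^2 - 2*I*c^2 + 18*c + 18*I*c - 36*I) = (c^2 + c*(2 - 6*I) - 12*I)/(c^2 + c*(-3 - 2*I) + 6*I)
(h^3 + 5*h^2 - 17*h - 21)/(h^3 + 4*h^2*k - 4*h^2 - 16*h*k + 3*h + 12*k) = (h^2 + 8*h + 7)/(h^2 + 4*h*k - h - 4*k)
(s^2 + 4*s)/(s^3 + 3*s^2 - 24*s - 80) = s/(s^2 - s - 20)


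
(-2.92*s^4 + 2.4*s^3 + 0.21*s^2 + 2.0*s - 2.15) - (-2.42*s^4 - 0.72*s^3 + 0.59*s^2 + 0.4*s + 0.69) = -0.5*s^4 + 3.12*s^3 - 0.38*s^2 + 1.6*s - 2.84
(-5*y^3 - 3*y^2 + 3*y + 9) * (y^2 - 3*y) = -5*y^5 + 12*y^4 + 12*y^3 - 27*y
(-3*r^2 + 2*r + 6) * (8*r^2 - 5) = -24*r^4 + 16*r^3 + 63*r^2 - 10*r - 30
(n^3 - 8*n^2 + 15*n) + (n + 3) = n^3 - 8*n^2 + 16*n + 3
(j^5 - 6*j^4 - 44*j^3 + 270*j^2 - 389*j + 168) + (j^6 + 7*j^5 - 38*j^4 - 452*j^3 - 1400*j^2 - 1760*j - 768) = j^6 + 8*j^5 - 44*j^4 - 496*j^3 - 1130*j^2 - 2149*j - 600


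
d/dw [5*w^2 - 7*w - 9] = 10*w - 7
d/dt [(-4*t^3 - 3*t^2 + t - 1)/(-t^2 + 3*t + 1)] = 4*(t^4 - 6*t^3 - 5*t^2 - 2*t + 1)/(t^4 - 6*t^3 + 7*t^2 + 6*t + 1)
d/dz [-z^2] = -2*z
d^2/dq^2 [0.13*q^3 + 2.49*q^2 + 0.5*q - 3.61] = 0.78*q + 4.98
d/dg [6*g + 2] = 6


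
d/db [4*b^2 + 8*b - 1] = 8*b + 8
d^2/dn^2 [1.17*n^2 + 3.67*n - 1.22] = 2.34000000000000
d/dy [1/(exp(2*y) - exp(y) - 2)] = (1 - 2*exp(y))*exp(y)/(-exp(2*y) + exp(y) + 2)^2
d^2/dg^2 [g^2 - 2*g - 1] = 2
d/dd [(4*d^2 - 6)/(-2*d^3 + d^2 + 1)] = 4*d*(-4*d^3 + 2*d^2 + (3*d - 1)*(2*d^2 - 3) + 2)/(-2*d^3 + d^2 + 1)^2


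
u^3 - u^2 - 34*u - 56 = (u - 7)*(u + 2)*(u + 4)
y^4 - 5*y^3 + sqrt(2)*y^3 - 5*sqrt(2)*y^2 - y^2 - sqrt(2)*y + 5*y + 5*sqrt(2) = (y - 5)*(y - 1)*(y + 1)*(y + sqrt(2))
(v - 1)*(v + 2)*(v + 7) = v^3 + 8*v^2 + 5*v - 14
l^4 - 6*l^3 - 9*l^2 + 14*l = l*(l - 7)*(l - 1)*(l + 2)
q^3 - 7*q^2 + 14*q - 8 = (q - 4)*(q - 2)*(q - 1)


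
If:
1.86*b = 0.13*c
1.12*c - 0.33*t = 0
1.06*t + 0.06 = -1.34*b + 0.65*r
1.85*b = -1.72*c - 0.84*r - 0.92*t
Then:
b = -0.00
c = -0.01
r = 0.05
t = -0.03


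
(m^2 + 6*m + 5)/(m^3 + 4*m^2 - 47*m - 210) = (m + 1)/(m^2 - m - 42)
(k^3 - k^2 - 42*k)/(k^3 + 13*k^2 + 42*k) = (k - 7)/(k + 7)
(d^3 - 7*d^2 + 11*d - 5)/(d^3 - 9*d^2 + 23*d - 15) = (d - 1)/(d - 3)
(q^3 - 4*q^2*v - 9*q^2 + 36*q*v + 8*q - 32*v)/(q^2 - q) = q - 4*v - 8 + 32*v/q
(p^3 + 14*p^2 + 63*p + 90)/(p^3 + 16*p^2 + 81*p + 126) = (p + 5)/(p + 7)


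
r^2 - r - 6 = (r - 3)*(r + 2)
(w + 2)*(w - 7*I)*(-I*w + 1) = -I*w^3 - 6*w^2 - 2*I*w^2 - 12*w - 7*I*w - 14*I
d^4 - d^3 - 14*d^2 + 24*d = d*(d - 3)*(d - 2)*(d + 4)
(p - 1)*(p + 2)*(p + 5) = p^3 + 6*p^2 + 3*p - 10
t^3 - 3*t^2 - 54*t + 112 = (t - 8)*(t - 2)*(t + 7)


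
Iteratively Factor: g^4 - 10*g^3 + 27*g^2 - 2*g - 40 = (g - 4)*(g^3 - 6*g^2 + 3*g + 10) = (g - 4)*(g + 1)*(g^2 - 7*g + 10) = (g - 5)*(g - 4)*(g + 1)*(g - 2)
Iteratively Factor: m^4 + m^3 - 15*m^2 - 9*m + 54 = (m - 3)*(m^3 + 4*m^2 - 3*m - 18) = (m - 3)*(m - 2)*(m^2 + 6*m + 9) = (m - 3)*(m - 2)*(m + 3)*(m + 3)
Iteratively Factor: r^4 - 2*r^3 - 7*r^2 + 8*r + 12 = (r - 2)*(r^3 - 7*r - 6) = (r - 3)*(r - 2)*(r^2 + 3*r + 2) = (r - 3)*(r - 2)*(r + 2)*(r + 1)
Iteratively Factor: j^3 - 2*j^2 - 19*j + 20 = (j - 1)*(j^2 - j - 20) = (j - 1)*(j + 4)*(j - 5)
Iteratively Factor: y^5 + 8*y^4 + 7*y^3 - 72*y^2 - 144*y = (y)*(y^4 + 8*y^3 + 7*y^2 - 72*y - 144) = y*(y - 3)*(y^3 + 11*y^2 + 40*y + 48) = y*(y - 3)*(y + 4)*(y^2 + 7*y + 12) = y*(y - 3)*(y + 4)^2*(y + 3)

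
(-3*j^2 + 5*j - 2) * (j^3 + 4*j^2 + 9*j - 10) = -3*j^5 - 7*j^4 - 9*j^3 + 67*j^2 - 68*j + 20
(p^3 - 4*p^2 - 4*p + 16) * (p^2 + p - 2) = p^5 - 3*p^4 - 10*p^3 + 20*p^2 + 24*p - 32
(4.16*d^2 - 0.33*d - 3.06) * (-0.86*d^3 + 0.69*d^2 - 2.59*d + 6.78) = -3.5776*d^5 + 3.1542*d^4 - 8.3705*d^3 + 26.9481*d^2 + 5.688*d - 20.7468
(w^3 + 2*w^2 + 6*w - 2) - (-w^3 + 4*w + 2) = 2*w^3 + 2*w^2 + 2*w - 4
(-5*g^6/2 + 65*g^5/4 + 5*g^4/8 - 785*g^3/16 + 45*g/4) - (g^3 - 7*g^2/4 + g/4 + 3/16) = -5*g^6/2 + 65*g^5/4 + 5*g^4/8 - 801*g^3/16 + 7*g^2/4 + 11*g - 3/16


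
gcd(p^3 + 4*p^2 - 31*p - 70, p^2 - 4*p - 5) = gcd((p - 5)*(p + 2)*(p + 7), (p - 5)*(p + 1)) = p - 5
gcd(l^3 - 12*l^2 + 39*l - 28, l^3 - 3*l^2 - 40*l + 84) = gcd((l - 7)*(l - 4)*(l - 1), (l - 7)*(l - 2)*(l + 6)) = l - 7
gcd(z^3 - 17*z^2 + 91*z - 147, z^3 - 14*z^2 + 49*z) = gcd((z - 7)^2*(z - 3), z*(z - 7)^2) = z^2 - 14*z + 49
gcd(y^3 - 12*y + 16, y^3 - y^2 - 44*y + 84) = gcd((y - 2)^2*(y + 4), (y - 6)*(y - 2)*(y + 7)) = y - 2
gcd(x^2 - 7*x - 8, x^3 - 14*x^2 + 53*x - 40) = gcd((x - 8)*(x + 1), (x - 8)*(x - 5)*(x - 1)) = x - 8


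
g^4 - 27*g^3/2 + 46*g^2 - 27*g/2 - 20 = (g - 8)*(g - 5)*(g - 1)*(g + 1/2)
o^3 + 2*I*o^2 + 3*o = o*(o - I)*(o + 3*I)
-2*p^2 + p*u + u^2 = (-p + u)*(2*p + u)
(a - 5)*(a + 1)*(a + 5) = a^3 + a^2 - 25*a - 25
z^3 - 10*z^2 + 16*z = z*(z - 8)*(z - 2)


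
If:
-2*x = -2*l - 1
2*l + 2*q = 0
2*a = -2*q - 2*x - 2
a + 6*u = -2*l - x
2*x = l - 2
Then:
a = -3/2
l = -3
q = 3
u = 5/3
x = -5/2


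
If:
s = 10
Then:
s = 10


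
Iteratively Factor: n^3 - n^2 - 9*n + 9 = (n - 3)*(n^2 + 2*n - 3) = (n - 3)*(n - 1)*(n + 3)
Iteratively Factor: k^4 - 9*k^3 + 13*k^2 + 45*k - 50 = (k - 1)*(k^3 - 8*k^2 + 5*k + 50) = (k - 1)*(k + 2)*(k^2 - 10*k + 25) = (k - 5)*(k - 1)*(k + 2)*(k - 5)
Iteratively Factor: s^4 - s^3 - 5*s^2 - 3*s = (s - 3)*(s^3 + 2*s^2 + s) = s*(s - 3)*(s^2 + 2*s + 1) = s*(s - 3)*(s + 1)*(s + 1)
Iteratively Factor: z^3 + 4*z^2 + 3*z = (z + 1)*(z^2 + 3*z) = (z + 1)*(z + 3)*(z)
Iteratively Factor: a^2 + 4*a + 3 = (a + 3)*(a + 1)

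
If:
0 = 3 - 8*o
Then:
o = 3/8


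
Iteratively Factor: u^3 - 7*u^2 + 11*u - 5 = (u - 5)*(u^2 - 2*u + 1) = (u - 5)*(u - 1)*(u - 1)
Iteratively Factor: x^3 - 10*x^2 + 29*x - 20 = (x - 4)*(x^2 - 6*x + 5) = (x - 5)*(x - 4)*(x - 1)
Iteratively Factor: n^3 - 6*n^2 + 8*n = (n - 4)*(n^2 - 2*n) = n*(n - 4)*(n - 2)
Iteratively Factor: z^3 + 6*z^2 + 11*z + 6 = (z + 3)*(z^2 + 3*z + 2) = (z + 2)*(z + 3)*(z + 1)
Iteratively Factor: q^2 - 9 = (q - 3)*(q + 3)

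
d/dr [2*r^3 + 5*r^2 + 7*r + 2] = 6*r^2 + 10*r + 7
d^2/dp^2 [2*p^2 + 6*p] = 4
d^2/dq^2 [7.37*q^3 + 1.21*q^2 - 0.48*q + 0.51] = 44.22*q + 2.42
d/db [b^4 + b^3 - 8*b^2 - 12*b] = 4*b^3 + 3*b^2 - 16*b - 12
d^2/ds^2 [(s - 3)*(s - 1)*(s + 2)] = 6*s - 4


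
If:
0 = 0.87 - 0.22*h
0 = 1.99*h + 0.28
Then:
No Solution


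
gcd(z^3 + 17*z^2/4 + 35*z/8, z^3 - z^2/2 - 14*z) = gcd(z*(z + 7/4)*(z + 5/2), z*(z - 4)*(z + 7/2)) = z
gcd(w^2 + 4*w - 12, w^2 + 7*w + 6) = w + 6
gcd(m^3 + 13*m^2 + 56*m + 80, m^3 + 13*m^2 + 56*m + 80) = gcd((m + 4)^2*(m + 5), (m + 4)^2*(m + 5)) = m^3 + 13*m^2 + 56*m + 80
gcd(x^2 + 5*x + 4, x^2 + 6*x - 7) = 1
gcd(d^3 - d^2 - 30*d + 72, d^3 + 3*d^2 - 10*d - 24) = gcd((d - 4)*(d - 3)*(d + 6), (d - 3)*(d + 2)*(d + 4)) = d - 3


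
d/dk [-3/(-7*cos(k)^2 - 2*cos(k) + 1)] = 6*(7*cos(k) + 1)*sin(k)/(7*cos(k)^2 + 2*cos(k) - 1)^2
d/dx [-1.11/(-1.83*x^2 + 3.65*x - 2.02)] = (4.0515 - 4.0626*x)/(1.83*x^2 - 3.65*x + 2.02)^2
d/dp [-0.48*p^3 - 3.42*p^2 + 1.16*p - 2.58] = -1.44*p^2 - 6.84*p + 1.16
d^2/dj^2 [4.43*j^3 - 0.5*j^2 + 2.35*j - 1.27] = 26.58*j - 1.0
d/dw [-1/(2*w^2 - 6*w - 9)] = 2*(2*w - 3)/(-2*w^2 + 6*w + 9)^2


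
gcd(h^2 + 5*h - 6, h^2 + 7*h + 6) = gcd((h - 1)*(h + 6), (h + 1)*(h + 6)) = h + 6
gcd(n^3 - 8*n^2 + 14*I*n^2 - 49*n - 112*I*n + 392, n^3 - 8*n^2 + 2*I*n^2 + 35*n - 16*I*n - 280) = n^2 + n*(-8 + 7*I) - 56*I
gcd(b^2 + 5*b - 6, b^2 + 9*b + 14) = 1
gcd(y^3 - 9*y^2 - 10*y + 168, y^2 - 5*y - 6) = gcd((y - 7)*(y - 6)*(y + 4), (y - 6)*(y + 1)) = y - 6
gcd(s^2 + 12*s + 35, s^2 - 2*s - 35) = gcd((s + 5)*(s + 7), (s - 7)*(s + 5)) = s + 5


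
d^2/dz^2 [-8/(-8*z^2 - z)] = 16*(-8*z*(8*z + 1) + (16*z + 1)^2)/(z^3*(8*z + 1)^3)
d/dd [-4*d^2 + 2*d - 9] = 2 - 8*d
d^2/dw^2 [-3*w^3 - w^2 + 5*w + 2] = -18*w - 2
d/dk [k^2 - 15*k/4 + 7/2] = 2*k - 15/4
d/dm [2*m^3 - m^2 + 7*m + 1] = 6*m^2 - 2*m + 7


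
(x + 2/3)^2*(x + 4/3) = x^3 + 8*x^2/3 + 20*x/9 + 16/27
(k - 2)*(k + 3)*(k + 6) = k^3 + 7*k^2 - 36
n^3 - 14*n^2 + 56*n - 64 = (n - 8)*(n - 4)*(n - 2)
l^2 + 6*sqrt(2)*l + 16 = (l + 2*sqrt(2))*(l + 4*sqrt(2))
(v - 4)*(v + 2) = v^2 - 2*v - 8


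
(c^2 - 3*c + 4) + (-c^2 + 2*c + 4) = 8 - c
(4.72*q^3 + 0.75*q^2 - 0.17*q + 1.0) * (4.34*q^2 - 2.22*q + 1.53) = 20.4848*q^5 - 7.2234*q^4 + 4.8188*q^3 + 5.8649*q^2 - 2.4801*q + 1.53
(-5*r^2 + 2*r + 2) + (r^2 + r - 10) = -4*r^2 + 3*r - 8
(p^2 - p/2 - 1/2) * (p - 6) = p^3 - 13*p^2/2 + 5*p/2 + 3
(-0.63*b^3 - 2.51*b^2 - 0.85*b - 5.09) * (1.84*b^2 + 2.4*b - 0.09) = -1.1592*b^5 - 6.1304*b^4 - 7.5313*b^3 - 11.1797*b^2 - 12.1395*b + 0.4581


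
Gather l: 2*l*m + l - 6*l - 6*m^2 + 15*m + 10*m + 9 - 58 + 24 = l*(2*m - 5) - 6*m^2 + 25*m - 25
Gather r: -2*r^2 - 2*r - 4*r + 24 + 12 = -2*r^2 - 6*r + 36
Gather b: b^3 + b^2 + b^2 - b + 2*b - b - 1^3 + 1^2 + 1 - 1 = b^3 + 2*b^2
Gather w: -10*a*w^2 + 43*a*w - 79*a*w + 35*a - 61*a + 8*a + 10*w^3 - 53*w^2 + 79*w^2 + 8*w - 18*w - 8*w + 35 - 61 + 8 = -18*a + 10*w^3 + w^2*(26 - 10*a) + w*(-36*a - 18) - 18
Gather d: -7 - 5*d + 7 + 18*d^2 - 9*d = 18*d^2 - 14*d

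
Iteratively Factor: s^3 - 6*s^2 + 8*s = (s - 2)*(s^2 - 4*s) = (s - 4)*(s - 2)*(s)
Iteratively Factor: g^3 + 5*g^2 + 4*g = (g)*(g^2 + 5*g + 4) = g*(g + 1)*(g + 4)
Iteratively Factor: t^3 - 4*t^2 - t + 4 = (t - 1)*(t^2 - 3*t - 4) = (t - 4)*(t - 1)*(t + 1)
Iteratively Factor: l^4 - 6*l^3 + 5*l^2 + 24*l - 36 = (l - 3)*(l^3 - 3*l^2 - 4*l + 12) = (l - 3)^2*(l^2 - 4) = (l - 3)^2*(l + 2)*(l - 2)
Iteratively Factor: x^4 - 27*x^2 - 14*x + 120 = (x + 4)*(x^3 - 4*x^2 - 11*x + 30) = (x - 5)*(x + 4)*(x^2 + x - 6) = (x - 5)*(x + 3)*(x + 4)*(x - 2)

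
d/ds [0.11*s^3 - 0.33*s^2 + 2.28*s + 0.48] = 0.33*s^2 - 0.66*s + 2.28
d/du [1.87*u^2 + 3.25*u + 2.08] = 3.74*u + 3.25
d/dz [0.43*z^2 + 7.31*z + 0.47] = 0.86*z + 7.31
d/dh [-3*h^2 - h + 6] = -6*h - 1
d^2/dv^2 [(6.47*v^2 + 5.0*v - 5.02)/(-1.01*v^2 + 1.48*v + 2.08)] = (-7.105427357601e-15*v^4 - 29.543712*v^3 - 50.827644*v^2 - 108.047376*v + 17.884032)/(1.030301*v^6 - 4.529244*v^5 + 0.271488*v^4 + 15.413312*v^3 - 0.559103999999998*v^2 - 19.209216*v - 8.998912)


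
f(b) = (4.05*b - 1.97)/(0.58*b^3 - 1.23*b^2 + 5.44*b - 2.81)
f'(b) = (4.05*b - 1.97)*(-1.74*b^2 + 2.46*b - 5.44)/(0.58*b^3 - 1.23*b^2 + 5.44*b - 2.81)^2 + 4.05/(0.58*b^3 - 1.23*b^2 + 5.44*b - 2.81) = (-4.698*b^3 + 8.4093*b^2 - 4.8462*b - 0.663699999999999)/(0.3364*b^6 - 1.4268*b^5 + 7.8233*b^4 - 16.642*b^3 + 36.5062*b^2 - 30.5728*b + 7.8961)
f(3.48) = 0.47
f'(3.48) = -0.17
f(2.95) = 0.57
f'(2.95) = -0.21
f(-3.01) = 0.31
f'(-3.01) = 0.10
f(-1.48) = 0.52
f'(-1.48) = 0.17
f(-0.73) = 0.64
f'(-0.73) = 0.16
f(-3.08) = 0.30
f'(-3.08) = 0.10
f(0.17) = 0.67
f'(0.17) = -0.34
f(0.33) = 0.56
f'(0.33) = -1.19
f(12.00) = 0.05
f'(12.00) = -0.01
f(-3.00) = 0.31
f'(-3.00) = 0.10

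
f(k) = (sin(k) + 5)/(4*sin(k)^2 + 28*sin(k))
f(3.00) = 1.28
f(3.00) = 1.28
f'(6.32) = -131.73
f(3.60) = -0.39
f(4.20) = -0.19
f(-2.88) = -0.68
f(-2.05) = -0.19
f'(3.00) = 8.88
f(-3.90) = 0.27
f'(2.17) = 0.15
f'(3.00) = 8.88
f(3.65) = -0.36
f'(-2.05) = 0.11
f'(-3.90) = 0.27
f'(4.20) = 0.12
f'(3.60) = 0.82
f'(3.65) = 0.66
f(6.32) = 4.86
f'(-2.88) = 2.58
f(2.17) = 0.23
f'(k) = (-8*sin(k)*cos(k) - 28*cos(k))*(sin(k) + 5)/(4*sin(k)^2 + 28*sin(k))^2 + cos(k)/(4*sin(k)^2 + 28*sin(k)) = (-10*sin(k) + cos(k)^2 - 36)*cos(k)/(4*(sin(k) + 7)^2*sin(k)^2)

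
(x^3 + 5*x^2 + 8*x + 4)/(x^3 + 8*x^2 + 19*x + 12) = (x^2 + 4*x + 4)/(x^2 + 7*x + 12)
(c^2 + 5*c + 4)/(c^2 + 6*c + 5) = (c + 4)/(c + 5)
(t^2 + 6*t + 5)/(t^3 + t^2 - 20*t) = (t + 1)/(t*(t - 4))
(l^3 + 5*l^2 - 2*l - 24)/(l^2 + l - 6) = l + 4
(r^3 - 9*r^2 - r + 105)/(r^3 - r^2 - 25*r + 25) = (r^2 - 4*r - 21)/(r^2 + 4*r - 5)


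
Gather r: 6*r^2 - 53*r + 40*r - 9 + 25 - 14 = 6*r^2 - 13*r + 2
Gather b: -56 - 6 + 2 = -60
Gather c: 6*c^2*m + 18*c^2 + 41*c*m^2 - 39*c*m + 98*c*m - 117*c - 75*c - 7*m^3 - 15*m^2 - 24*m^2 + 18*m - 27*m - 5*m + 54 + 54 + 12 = c^2*(6*m + 18) + c*(41*m^2 + 59*m - 192) - 7*m^3 - 39*m^2 - 14*m + 120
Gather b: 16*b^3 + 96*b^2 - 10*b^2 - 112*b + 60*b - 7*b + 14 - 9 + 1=16*b^3 + 86*b^2 - 59*b + 6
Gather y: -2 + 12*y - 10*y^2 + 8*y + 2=-10*y^2 + 20*y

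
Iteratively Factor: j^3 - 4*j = (j)*(j^2 - 4) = j*(j - 2)*(j + 2)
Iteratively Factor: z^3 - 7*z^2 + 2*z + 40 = (z - 5)*(z^2 - 2*z - 8) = (z - 5)*(z + 2)*(z - 4)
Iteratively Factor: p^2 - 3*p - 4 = (p - 4)*(p + 1)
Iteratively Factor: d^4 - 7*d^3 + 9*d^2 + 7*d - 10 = (d + 1)*(d^3 - 8*d^2 + 17*d - 10) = (d - 1)*(d + 1)*(d^2 - 7*d + 10) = (d - 5)*(d - 1)*(d + 1)*(d - 2)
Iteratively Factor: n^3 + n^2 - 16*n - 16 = (n - 4)*(n^2 + 5*n + 4) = (n - 4)*(n + 1)*(n + 4)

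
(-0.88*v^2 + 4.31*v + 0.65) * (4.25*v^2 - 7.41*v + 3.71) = -3.74*v^4 + 24.8383*v^3 - 32.4394*v^2 + 11.1736*v + 2.4115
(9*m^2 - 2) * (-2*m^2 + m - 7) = -18*m^4 + 9*m^3 - 59*m^2 - 2*m + 14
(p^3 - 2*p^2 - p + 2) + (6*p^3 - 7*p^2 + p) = 7*p^3 - 9*p^2 + 2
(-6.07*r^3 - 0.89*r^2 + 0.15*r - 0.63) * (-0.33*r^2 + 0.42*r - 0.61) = 2.0031*r^5 - 2.2557*r^4 + 3.2794*r^3 + 0.8138*r^2 - 0.3561*r + 0.3843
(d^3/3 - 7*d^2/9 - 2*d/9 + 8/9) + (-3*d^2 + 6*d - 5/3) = d^3/3 - 34*d^2/9 + 52*d/9 - 7/9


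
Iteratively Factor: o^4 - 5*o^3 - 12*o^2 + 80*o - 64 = (o - 1)*(o^3 - 4*o^2 - 16*o + 64) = (o - 4)*(o - 1)*(o^2 - 16) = (o - 4)^2*(o - 1)*(o + 4)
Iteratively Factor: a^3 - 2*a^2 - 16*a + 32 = (a + 4)*(a^2 - 6*a + 8) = (a - 2)*(a + 4)*(a - 4)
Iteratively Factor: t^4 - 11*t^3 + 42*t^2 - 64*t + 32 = (t - 1)*(t^3 - 10*t^2 + 32*t - 32) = (t - 2)*(t - 1)*(t^2 - 8*t + 16) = (t - 4)*(t - 2)*(t - 1)*(t - 4)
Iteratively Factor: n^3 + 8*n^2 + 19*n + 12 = (n + 3)*(n^2 + 5*n + 4) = (n + 3)*(n + 4)*(n + 1)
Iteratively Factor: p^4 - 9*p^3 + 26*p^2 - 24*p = (p - 3)*(p^3 - 6*p^2 + 8*p) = (p - 3)*(p - 2)*(p^2 - 4*p) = (p - 4)*(p - 3)*(p - 2)*(p)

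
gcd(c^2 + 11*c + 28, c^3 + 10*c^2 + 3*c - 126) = c + 7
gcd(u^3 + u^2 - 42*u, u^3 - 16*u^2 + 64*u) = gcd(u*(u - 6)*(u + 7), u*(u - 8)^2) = u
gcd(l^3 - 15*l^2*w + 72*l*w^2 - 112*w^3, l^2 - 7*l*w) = -l + 7*w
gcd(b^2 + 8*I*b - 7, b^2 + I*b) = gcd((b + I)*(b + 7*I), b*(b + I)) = b + I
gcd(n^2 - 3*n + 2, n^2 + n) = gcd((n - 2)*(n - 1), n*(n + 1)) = 1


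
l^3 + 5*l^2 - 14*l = l*(l - 2)*(l + 7)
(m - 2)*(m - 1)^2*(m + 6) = m^4 + 2*m^3 - 19*m^2 + 28*m - 12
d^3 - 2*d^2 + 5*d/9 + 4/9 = (d - 4/3)*(d - 1)*(d + 1/3)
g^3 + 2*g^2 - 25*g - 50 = (g - 5)*(g + 2)*(g + 5)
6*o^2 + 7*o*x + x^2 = (o + x)*(6*o + x)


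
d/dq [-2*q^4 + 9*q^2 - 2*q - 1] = -8*q^3 + 18*q - 2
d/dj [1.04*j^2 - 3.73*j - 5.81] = 2.08*j - 3.73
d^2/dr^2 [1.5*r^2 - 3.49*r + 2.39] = 3.00000000000000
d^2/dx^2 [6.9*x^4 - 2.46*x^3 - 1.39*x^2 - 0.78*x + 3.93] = 82.8*x^2 - 14.76*x - 2.78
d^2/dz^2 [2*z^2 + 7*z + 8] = 4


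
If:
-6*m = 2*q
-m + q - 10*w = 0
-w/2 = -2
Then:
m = -10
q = 30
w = 4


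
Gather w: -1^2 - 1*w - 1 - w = -2*w - 2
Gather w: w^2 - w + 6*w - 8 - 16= w^2 + 5*w - 24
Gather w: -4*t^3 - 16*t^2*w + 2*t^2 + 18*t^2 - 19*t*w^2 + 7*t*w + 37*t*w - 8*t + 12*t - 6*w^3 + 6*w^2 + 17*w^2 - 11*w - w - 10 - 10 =-4*t^3 + 20*t^2 + 4*t - 6*w^3 + w^2*(23 - 19*t) + w*(-16*t^2 + 44*t - 12) - 20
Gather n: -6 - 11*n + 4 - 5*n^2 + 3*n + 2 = -5*n^2 - 8*n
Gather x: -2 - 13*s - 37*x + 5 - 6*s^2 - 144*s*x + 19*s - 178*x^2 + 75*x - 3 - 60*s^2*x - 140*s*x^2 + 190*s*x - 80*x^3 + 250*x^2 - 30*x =-6*s^2 + 6*s - 80*x^3 + x^2*(72 - 140*s) + x*(-60*s^2 + 46*s + 8)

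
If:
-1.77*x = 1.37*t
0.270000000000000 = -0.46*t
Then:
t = -0.59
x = 0.45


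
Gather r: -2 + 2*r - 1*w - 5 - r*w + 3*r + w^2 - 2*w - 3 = r*(5 - w) + w^2 - 3*w - 10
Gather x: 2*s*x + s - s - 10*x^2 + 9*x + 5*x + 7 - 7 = -10*x^2 + x*(2*s + 14)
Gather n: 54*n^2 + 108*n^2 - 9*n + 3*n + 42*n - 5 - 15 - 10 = 162*n^2 + 36*n - 30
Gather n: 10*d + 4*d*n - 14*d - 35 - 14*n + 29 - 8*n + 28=-4*d + n*(4*d - 22) + 22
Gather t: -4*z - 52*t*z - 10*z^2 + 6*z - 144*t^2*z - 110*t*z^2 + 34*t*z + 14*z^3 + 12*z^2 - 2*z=-144*t^2*z + t*(-110*z^2 - 18*z) + 14*z^3 + 2*z^2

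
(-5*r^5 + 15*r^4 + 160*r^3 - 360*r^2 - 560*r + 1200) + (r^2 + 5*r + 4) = -5*r^5 + 15*r^4 + 160*r^3 - 359*r^2 - 555*r + 1204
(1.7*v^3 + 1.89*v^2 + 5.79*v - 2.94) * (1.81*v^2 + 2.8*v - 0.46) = 3.077*v^5 + 8.1809*v^4 + 14.9899*v^3 + 10.0212*v^2 - 10.8954*v + 1.3524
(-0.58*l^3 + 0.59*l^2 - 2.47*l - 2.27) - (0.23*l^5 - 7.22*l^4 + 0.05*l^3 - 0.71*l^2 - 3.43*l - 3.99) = -0.23*l^5 + 7.22*l^4 - 0.63*l^3 + 1.3*l^2 + 0.96*l + 1.72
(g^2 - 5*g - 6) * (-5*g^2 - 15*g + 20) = -5*g^4 + 10*g^3 + 125*g^2 - 10*g - 120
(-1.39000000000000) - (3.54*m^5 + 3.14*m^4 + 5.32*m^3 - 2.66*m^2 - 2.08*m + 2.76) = -3.54*m^5 - 3.14*m^4 - 5.32*m^3 + 2.66*m^2 + 2.08*m - 4.15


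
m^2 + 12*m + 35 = (m + 5)*(m + 7)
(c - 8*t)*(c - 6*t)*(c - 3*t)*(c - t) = c^4 - 18*c^3*t + 107*c^2*t^2 - 234*c*t^3 + 144*t^4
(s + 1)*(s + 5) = s^2 + 6*s + 5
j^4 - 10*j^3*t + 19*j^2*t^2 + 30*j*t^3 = j*(j - 6*t)*(j - 5*t)*(j + t)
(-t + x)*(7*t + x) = -7*t^2 + 6*t*x + x^2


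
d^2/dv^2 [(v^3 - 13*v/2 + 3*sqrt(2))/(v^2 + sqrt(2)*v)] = 3*(-3*v^3 + 6*sqrt(2)*v^2 + 12*v + 4*sqrt(2))/(v^3*(v^3 + 3*sqrt(2)*v^2 + 6*v + 2*sqrt(2)))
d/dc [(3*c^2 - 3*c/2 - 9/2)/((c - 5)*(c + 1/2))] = 6*(-8*c^2 - 4*c - 11)/(4*c^4 - 36*c^3 + 61*c^2 + 90*c + 25)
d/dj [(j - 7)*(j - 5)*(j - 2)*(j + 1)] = 4*j^3 - 39*j^2 + 90*j - 11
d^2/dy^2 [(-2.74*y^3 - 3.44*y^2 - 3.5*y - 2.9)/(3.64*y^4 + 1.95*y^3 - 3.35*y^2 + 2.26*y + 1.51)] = (-72.6078079999997*y^9 - 273.471744*y^8 - 903.45528*y^7 - 996.254116*y^6 + 332.175636*y^5 + 1455.695124*y^4 + 578.729672*y^3 - 117.520164*y^2 + 39.256356*y - 50.762268)/(48.228544*y^12 + 77.51016*y^11 - 91.63518*y^10 - 45.422637*y^9 + 240.604143*y^8 - 9.610185*y^7 - 163.653398*y^6 + 121.314744*y^5 + 64.332657*y^4 - 43.711499*y^3 + 0.222422999999996*y^2 + 15.459078*y + 3.442951)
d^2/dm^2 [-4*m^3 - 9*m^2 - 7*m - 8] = -24*m - 18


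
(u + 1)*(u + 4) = u^2 + 5*u + 4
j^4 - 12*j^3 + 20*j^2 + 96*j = j*(j - 8)*(j - 6)*(j + 2)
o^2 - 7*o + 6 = (o - 6)*(o - 1)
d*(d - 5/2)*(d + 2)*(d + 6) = d^4 + 11*d^3/2 - 8*d^2 - 30*d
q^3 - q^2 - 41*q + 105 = (q - 5)*(q - 3)*(q + 7)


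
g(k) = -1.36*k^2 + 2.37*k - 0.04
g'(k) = 2.37 - 2.72*k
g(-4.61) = -39.87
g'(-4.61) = 14.91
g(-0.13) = -0.37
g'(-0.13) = 2.72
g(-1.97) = -9.99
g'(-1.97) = 7.73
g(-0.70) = -2.37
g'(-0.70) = 4.27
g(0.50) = 0.80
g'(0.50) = 1.01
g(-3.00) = -19.39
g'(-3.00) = 10.53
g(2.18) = -1.34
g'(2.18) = -3.56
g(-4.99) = -45.73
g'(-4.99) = 15.94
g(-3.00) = -19.39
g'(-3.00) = 10.53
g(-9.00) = -131.53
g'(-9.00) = 26.85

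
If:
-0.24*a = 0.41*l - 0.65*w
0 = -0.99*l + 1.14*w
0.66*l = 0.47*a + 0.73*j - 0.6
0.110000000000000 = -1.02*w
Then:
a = -0.08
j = 0.76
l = -0.12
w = -0.11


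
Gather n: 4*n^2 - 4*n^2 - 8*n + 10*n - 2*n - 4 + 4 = 0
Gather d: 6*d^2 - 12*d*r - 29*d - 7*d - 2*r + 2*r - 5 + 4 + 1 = 6*d^2 + d*(-12*r - 36)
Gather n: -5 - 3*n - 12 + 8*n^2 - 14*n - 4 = 8*n^2 - 17*n - 21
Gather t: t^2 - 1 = t^2 - 1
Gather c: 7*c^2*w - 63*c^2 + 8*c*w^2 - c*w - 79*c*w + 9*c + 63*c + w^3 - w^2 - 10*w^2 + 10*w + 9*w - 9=c^2*(7*w - 63) + c*(8*w^2 - 80*w + 72) + w^3 - 11*w^2 + 19*w - 9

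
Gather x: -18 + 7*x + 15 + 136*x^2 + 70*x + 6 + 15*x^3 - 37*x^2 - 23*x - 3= 15*x^3 + 99*x^2 + 54*x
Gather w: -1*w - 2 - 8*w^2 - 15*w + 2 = -8*w^2 - 16*w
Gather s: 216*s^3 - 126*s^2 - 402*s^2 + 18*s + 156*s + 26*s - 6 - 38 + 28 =216*s^3 - 528*s^2 + 200*s - 16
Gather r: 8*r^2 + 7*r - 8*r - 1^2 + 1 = 8*r^2 - r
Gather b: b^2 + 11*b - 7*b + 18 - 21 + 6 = b^2 + 4*b + 3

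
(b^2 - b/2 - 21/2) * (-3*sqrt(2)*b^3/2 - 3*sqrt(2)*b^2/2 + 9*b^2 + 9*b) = -3*sqrt(2)*b^5/2 - 3*sqrt(2)*b^4/4 + 9*b^4 + 9*b^3/2 + 33*sqrt(2)*b^3/2 - 99*b^2 + 63*sqrt(2)*b^2/4 - 189*b/2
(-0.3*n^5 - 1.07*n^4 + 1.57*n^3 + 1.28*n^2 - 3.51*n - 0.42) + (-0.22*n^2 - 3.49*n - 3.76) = -0.3*n^5 - 1.07*n^4 + 1.57*n^3 + 1.06*n^2 - 7.0*n - 4.18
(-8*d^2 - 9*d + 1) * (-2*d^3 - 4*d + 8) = 16*d^5 + 18*d^4 + 30*d^3 - 28*d^2 - 76*d + 8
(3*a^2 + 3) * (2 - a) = -3*a^3 + 6*a^2 - 3*a + 6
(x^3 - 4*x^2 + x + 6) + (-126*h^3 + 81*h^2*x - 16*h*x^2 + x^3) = -126*h^3 + 81*h^2*x - 16*h*x^2 + 2*x^3 - 4*x^2 + x + 6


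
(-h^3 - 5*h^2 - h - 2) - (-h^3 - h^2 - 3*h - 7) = -4*h^2 + 2*h + 5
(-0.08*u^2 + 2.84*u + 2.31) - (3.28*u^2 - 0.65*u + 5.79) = -3.36*u^2 + 3.49*u - 3.48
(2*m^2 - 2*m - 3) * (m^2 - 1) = 2*m^4 - 2*m^3 - 5*m^2 + 2*m + 3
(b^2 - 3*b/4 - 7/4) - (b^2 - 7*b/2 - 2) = 11*b/4 + 1/4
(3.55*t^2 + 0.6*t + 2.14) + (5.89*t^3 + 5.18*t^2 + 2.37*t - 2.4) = 5.89*t^3 + 8.73*t^2 + 2.97*t - 0.26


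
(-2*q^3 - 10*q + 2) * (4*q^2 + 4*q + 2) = -8*q^5 - 8*q^4 - 44*q^3 - 32*q^2 - 12*q + 4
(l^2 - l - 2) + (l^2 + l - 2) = 2*l^2 - 4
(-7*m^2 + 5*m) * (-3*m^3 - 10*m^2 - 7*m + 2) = 21*m^5 + 55*m^4 - m^3 - 49*m^2 + 10*m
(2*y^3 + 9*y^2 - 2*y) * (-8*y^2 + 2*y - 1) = -16*y^5 - 68*y^4 + 32*y^3 - 13*y^2 + 2*y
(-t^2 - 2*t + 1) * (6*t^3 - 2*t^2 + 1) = -6*t^5 - 10*t^4 + 10*t^3 - 3*t^2 - 2*t + 1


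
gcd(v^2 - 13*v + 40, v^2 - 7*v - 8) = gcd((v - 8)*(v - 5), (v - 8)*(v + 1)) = v - 8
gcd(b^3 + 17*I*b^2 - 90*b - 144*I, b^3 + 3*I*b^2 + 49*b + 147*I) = b + 3*I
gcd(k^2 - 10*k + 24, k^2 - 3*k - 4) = k - 4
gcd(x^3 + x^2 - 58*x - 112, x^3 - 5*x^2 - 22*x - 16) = x^2 - 6*x - 16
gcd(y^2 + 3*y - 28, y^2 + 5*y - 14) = y + 7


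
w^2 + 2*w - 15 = (w - 3)*(w + 5)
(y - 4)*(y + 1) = y^2 - 3*y - 4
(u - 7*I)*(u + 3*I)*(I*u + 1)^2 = -u^4 + 6*I*u^3 - 12*u^2 + 38*I*u + 21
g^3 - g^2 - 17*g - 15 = (g - 5)*(g + 1)*(g + 3)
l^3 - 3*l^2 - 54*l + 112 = (l - 8)*(l - 2)*(l + 7)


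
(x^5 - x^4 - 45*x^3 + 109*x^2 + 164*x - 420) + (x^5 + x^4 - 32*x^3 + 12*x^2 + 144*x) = 2*x^5 - 77*x^3 + 121*x^2 + 308*x - 420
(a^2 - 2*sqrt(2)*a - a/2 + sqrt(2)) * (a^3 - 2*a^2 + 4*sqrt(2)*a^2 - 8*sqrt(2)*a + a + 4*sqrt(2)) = a^5 - 5*a^4/2 + 2*sqrt(2)*a^4 - 14*a^3 - 5*sqrt(2)*a^3 + 4*sqrt(2)*a^2 + 79*a^2/2 - 32*a - sqrt(2)*a + 8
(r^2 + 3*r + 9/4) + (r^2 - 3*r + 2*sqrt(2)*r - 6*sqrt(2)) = 2*r^2 + 2*sqrt(2)*r - 6*sqrt(2) + 9/4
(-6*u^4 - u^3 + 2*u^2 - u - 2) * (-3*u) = 18*u^5 + 3*u^4 - 6*u^3 + 3*u^2 + 6*u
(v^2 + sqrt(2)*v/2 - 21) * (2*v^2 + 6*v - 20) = 2*v^4 + sqrt(2)*v^3 + 6*v^3 - 62*v^2 + 3*sqrt(2)*v^2 - 126*v - 10*sqrt(2)*v + 420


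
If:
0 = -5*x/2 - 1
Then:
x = -2/5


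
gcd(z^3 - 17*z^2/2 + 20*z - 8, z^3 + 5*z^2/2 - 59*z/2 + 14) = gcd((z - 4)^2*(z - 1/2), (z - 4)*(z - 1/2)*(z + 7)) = z^2 - 9*z/2 + 2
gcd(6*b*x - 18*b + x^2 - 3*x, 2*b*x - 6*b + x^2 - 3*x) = x - 3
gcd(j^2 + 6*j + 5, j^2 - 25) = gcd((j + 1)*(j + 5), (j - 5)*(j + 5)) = j + 5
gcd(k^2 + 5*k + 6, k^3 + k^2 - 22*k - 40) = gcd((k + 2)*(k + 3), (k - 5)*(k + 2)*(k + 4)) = k + 2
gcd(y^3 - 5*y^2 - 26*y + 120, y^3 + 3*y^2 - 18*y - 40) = y^2 + y - 20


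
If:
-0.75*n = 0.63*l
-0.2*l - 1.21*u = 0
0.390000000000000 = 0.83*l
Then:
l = 0.47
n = -0.39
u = -0.08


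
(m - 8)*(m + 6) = m^2 - 2*m - 48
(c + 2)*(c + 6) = c^2 + 8*c + 12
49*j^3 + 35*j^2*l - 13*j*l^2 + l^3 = (-7*j + l)^2*(j + l)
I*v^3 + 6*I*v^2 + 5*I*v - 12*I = (v + 3)*(v + 4)*(I*v - I)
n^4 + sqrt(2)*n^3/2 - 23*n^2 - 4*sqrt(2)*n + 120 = (n - 5*sqrt(2)/2)*(n - 2*sqrt(2))*(n + 2*sqrt(2))*(n + 3*sqrt(2))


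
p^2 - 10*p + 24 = (p - 6)*(p - 4)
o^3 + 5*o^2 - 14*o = o*(o - 2)*(o + 7)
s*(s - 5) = s^2 - 5*s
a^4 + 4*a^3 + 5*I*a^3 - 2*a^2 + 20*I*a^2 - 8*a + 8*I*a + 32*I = (a + 4)*(a - I)*(a + 2*I)*(a + 4*I)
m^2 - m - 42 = (m - 7)*(m + 6)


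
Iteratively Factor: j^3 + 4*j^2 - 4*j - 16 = (j + 2)*(j^2 + 2*j - 8) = (j + 2)*(j + 4)*(j - 2)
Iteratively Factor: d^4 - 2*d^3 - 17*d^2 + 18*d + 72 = (d - 4)*(d^3 + 2*d^2 - 9*d - 18) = (d - 4)*(d + 2)*(d^2 - 9) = (d - 4)*(d - 3)*(d + 2)*(d + 3)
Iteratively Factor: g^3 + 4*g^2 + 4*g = (g + 2)*(g^2 + 2*g) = g*(g + 2)*(g + 2)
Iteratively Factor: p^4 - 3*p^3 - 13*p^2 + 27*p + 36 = (p + 3)*(p^3 - 6*p^2 + 5*p + 12) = (p - 3)*(p + 3)*(p^2 - 3*p - 4) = (p - 4)*(p - 3)*(p + 3)*(p + 1)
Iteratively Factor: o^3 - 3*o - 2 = (o + 1)*(o^2 - o - 2) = (o - 2)*(o + 1)*(o + 1)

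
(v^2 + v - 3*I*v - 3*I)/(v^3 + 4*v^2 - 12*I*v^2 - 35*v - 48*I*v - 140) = (v^2 + v*(1 - 3*I) - 3*I)/(v^3 + v^2*(4 - 12*I) + v*(-35 - 48*I) - 140)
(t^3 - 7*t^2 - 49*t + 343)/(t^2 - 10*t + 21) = (t^2 - 49)/(t - 3)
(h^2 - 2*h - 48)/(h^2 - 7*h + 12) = (h^2 - 2*h - 48)/(h^2 - 7*h + 12)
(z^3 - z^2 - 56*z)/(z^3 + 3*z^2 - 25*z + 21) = z*(z - 8)/(z^2 - 4*z + 3)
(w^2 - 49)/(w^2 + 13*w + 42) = (w - 7)/(w + 6)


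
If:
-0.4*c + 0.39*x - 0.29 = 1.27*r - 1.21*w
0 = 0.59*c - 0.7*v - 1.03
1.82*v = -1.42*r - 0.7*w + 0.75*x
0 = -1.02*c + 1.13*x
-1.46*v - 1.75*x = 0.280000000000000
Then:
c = 0.66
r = 0.89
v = -0.91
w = 1.20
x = 0.60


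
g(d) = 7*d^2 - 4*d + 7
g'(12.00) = 164.00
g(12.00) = 967.00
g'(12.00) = 164.00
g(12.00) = 967.00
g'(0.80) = 7.20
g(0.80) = 8.28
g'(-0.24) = -7.36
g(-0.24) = 8.36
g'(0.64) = 4.96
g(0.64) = 7.31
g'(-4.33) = -64.62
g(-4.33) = 155.56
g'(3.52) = 45.28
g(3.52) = 79.65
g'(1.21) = 12.94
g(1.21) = 12.41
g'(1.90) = 22.60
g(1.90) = 24.67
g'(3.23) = 41.22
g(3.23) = 67.11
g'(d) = 14*d - 4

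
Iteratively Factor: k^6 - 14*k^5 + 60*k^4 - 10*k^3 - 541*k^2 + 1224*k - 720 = (k - 4)*(k^5 - 10*k^4 + 20*k^3 + 70*k^2 - 261*k + 180) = (k - 4)^2*(k^4 - 6*k^3 - 4*k^2 + 54*k - 45) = (k - 4)^2*(k - 3)*(k^3 - 3*k^2 - 13*k + 15) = (k - 4)^2*(k - 3)*(k + 3)*(k^2 - 6*k + 5) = (k - 5)*(k - 4)^2*(k - 3)*(k + 3)*(k - 1)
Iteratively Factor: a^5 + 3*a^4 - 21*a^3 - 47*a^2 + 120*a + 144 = (a + 4)*(a^4 - a^3 - 17*a^2 + 21*a + 36) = (a + 1)*(a + 4)*(a^3 - 2*a^2 - 15*a + 36) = (a - 3)*(a + 1)*(a + 4)*(a^2 + a - 12) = (a - 3)^2*(a + 1)*(a + 4)*(a + 4)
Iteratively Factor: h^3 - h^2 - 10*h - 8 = (h + 2)*(h^2 - 3*h - 4) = (h + 1)*(h + 2)*(h - 4)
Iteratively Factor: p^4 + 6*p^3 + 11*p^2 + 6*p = (p + 1)*(p^3 + 5*p^2 + 6*p) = (p + 1)*(p + 2)*(p^2 + 3*p) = (p + 1)*(p + 2)*(p + 3)*(p)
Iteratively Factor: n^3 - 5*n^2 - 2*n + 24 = (n + 2)*(n^2 - 7*n + 12) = (n - 4)*(n + 2)*(n - 3)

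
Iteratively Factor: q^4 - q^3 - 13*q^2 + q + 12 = (q - 4)*(q^3 + 3*q^2 - q - 3) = (q - 4)*(q + 1)*(q^2 + 2*q - 3) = (q - 4)*(q - 1)*(q + 1)*(q + 3)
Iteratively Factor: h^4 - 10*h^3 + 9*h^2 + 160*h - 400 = (h - 5)*(h^3 - 5*h^2 - 16*h + 80) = (h - 5)^2*(h^2 - 16) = (h - 5)^2*(h - 4)*(h + 4)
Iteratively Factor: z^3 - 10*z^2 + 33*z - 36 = (z - 3)*(z^2 - 7*z + 12) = (z - 4)*(z - 3)*(z - 3)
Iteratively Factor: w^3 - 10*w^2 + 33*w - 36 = (w - 3)*(w^2 - 7*w + 12) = (w - 4)*(w - 3)*(w - 3)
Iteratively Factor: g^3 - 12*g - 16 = (g + 2)*(g^2 - 2*g - 8) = (g - 4)*(g + 2)*(g + 2)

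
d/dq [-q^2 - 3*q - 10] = -2*q - 3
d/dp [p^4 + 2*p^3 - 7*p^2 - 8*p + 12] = 4*p^3 + 6*p^2 - 14*p - 8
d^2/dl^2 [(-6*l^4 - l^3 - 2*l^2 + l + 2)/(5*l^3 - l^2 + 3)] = 2*(-61*l^6 + 345*l^5 + 429*l^4 + 128*l^3 - 426*l^2 - 108*l - 12)/(125*l^9 - 75*l^8 + 15*l^7 + 224*l^6 - 90*l^5 + 9*l^4 + 135*l^3 - 27*l^2 + 27)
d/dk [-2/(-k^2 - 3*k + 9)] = 2*(-2*k - 3)/(k^2 + 3*k - 9)^2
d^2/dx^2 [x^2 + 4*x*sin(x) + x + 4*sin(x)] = -4*x*sin(x) - 4*sin(x) + 8*cos(x) + 2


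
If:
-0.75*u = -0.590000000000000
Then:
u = 0.79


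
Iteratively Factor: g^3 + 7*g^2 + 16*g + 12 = (g + 3)*(g^2 + 4*g + 4) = (g + 2)*(g + 3)*(g + 2)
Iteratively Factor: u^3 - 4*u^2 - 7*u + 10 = (u - 5)*(u^2 + u - 2) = (u - 5)*(u + 2)*(u - 1)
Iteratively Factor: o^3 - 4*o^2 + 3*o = (o - 1)*(o^2 - 3*o) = (o - 3)*(o - 1)*(o)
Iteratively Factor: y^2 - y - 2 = (y + 1)*(y - 2)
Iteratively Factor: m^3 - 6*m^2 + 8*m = (m - 4)*(m^2 - 2*m) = (m - 4)*(m - 2)*(m)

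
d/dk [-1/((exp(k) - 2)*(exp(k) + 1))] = (2*exp(k) - 1)/(4*(exp(k) - 2)^2*cosh(k/2)^2)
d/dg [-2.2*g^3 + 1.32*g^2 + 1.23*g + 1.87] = -6.6*g^2 + 2.64*g + 1.23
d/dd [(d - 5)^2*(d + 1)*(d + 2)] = 4*d^3 - 21*d^2 - 6*d + 55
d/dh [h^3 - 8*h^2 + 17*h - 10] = 3*h^2 - 16*h + 17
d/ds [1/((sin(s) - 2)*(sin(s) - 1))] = (3 - 2*sin(s))*cos(s)/((sin(s) - 2)^2*(sin(s) - 1)^2)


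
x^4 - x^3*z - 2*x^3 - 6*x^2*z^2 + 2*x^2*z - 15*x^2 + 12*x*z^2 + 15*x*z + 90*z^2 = (x - 5)*(x + 3)*(x - 3*z)*(x + 2*z)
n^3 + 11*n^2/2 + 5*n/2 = n*(n + 1/2)*(n + 5)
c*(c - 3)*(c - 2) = c^3 - 5*c^2 + 6*c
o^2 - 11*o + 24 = (o - 8)*(o - 3)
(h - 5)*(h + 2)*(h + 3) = h^3 - 19*h - 30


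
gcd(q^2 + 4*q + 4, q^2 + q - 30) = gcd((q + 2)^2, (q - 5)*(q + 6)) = 1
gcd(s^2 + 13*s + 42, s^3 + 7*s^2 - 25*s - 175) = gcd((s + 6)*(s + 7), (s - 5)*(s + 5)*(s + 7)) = s + 7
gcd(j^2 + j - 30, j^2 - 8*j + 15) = j - 5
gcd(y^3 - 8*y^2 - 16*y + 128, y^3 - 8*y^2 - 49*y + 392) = y - 8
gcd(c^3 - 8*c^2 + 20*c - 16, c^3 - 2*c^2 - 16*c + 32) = c^2 - 6*c + 8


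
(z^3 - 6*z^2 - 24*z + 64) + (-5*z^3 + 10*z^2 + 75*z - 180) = -4*z^3 + 4*z^2 + 51*z - 116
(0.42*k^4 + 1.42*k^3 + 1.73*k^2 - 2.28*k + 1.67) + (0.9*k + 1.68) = 0.42*k^4 + 1.42*k^3 + 1.73*k^2 - 1.38*k + 3.35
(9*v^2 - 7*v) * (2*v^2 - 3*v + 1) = 18*v^4 - 41*v^3 + 30*v^2 - 7*v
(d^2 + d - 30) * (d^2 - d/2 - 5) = d^4 + d^3/2 - 71*d^2/2 + 10*d + 150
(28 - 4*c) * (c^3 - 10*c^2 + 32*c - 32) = -4*c^4 + 68*c^3 - 408*c^2 + 1024*c - 896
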